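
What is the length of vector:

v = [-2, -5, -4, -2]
7

||v||₂ = √((-2)² + (-5)² + (-4)² + (-2)²) = √49 = 7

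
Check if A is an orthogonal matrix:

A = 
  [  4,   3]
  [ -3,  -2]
No

AᵀA = 
  [ 25,  18]
  [ 18,  13]
≠ I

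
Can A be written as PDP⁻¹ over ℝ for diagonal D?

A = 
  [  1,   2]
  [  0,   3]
Yes

tr(A) = 4, det(A) = 3
Characteristic polynomial: λ² - tr(A)λ + det(A) = λ² - 4λ + 3
λ² - 4λ + 3 = (λ - 1)(λ - 3)
Eigenvalues: 3, 1
λ=1: alg. mult. = 1, geom. mult. = 2 - rank(A - (1)I) = 2 - 1 = 1
λ=3: alg. mult. = 1, geom. mult. = 2 - rank(A - (3)I) = 2 - 1 = 1
Sum of geometric multiplicities equals n, so A has n independent eigenvectors.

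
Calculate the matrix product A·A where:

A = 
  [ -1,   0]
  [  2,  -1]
A² = A·A:
A²[1,1] = (-1)(-1) + (0)(2) = 1
A²[1,2] = (-1)(0) + (0)(-1) = 0
A²[2,1] = (2)(-1) + (-1)(2) = -4
A²[2,2] = (2)(0) + (-1)(-1) = 1
A² = 
  [  1,   0]
  [ -4,   1]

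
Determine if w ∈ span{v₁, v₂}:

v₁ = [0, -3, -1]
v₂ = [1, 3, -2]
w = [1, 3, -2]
Yes

Form the augmented matrix and row-reduce:
[v₁|v₂|w] = 
  [  0,   1,   1]
  [ -3,   3,   3]
  [ -1,  -2,  -2]
Swap R1 ↔ R2
R3 → R3 - (1/3)·R1
R3 → R3 + (3)·R2
REF = 
  [ -3,   3,   3]
  [  0,   1,   1]
  [  0,   0,   0]

No row of the form [0 0 | nonzero], so the system is consistent. Back-substitution gives c₁ = 0, c₂ = 1: w = (0)·v₁ + (1)·v₂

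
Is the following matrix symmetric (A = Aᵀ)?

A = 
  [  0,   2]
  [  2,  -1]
Yes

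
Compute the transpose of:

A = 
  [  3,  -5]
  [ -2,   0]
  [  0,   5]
Aᵀ = 
  [  3,  -2,   0]
  [ -5,   0,   5]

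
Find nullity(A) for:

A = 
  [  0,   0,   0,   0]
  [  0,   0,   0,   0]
nullity(A) = 4

Row reduce:
(no row operations needed)
REF = 
  [  0,   0,   0,   0]
  [  0,   0,   0,   0]
Pivot columns: none → 0 pivots.
rank(A) = 0, so nullity(A) = 4 - 0 = 4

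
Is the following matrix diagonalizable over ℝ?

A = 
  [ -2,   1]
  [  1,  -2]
Yes

tr(A) = -4, det(A) = 3
Characteristic polynomial: λ² - tr(A)λ + det(A) = λ² + 4λ + 3
λ² + 4λ + 3 = (λ + 3)(λ + 1)
Eigenvalues: -1, -3
λ=-3: alg. mult. = 1, geom. mult. = 2 - rank(A - (-3)I) = 2 - 1 = 1
λ=-1: alg. mult. = 1, geom. mult. = 2 - rank(A - (-1)I) = 2 - 1 = 1
Sum of geometric multiplicities equals n, so A has n independent eigenvectors.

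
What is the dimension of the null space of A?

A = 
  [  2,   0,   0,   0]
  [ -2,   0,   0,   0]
nullity(A) = 3

Row reduce:
R2 → R2 + (1)·R1
REF = 
  [  2,   0,   0,   0]
  [  0,   0,   0,   0]
Pivot columns: 1 → 1 pivot.
rank(A) = 1, so nullity(A) = 4 - 1 = 3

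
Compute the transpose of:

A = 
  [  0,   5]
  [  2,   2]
Aᵀ = 
  [  0,   2]
  [  5,   2]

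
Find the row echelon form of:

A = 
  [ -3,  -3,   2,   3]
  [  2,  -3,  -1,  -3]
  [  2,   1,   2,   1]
Row operations:
R2 → R2 + (2/3)·R1
R3 → R3 + (2/3)·R1
R3 → R3 - (1/5)·R2

Resulting echelon form:
REF = 
  [   -3,    -3,     2,     3]
  [    0,    -5,   1/3,    -1]
  [    0,     0, 49/15,  16/5]

Rank = 3 (number of non-zero pivot rows).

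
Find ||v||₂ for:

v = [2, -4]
4.472

||v||₂ = √((2)² + (-4)²) = √20 = 4.472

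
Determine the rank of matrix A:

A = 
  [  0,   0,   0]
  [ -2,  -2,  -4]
rank(A) = 1

Row reduce:
Swap R1 ↔ R2
REF = 
  [ -2,  -2,  -4]
  [  0,   0,   0]
Pivot columns: 1 → 1 pivot.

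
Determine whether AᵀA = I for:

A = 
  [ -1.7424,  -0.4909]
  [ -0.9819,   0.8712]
No

AᵀA = 
  [  4.0001,  -0.0001]
  [ -0.0001,   1]
≠ I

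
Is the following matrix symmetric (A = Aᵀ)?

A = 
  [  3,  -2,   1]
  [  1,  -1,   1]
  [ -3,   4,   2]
No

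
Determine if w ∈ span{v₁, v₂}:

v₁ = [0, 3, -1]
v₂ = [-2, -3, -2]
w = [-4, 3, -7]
Yes

Form the augmented matrix and row-reduce:
[v₁|v₂|w] = 
  [  0,  -2,  -4]
  [  3,  -3,   3]
  [ -1,  -2,  -7]
Swap R1 ↔ R2
R3 → R3 + (1/3)·R1
R3 → R3 - (3/2)·R2
REF = 
  [  3,  -3,   3]
  [  0,  -2,  -4]
  [  0,   0,   0]

No row of the form [0 0 | nonzero], so the system is consistent. Back-substitution gives c₁ = 3, c₂ = 2: w = (3)·v₁ + (2)·v₂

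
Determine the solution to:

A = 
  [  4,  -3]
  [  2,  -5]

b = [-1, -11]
Row reduce the augmented matrix [A|b]:
R2 → R2 - (1/2)·R1
REF = 
  [    4,    -3,    -1]
  [    0,  -7/2, -21/2]

Back-substitution:
x₂ = (-21/2) / (-7/2) = 3
x₁ = (-1 - (-3)(3)) / 4 = 2

x = [2, 3]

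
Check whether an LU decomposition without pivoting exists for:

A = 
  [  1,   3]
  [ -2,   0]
Yes.
A[1,1] = 1 ≠ 0, so Gaussian elimination proceeds without a row swap: multiplier ℓ₂₁ = (-2)/(1) = -2, and U[2,2] = 0 - (-2)(3) = 6.
L = 
  [  1,   0]
  [ -2,   1]
U = 
  [  1,   3]
  [  0,   6]
Check row 2 of LU: [(-2)(1), (-2)(3) + 6] = [-2, 0] = row 2 of A ✓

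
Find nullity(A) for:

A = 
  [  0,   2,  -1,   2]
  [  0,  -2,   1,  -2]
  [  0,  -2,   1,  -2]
nullity(A) = 3

Row reduce:
R2 → R2 + (1)·R1
R3 → R3 + (1)·R1
REF = 
  [  0,   2,  -1,   2]
  [  0,   0,   0,   0]
  [  0,   0,   0,   0]
Pivot columns: 2 → 1 pivot.
rank(A) = 1, so nullity(A) = 4 - 1 = 3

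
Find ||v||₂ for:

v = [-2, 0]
2

||v||₂ = √((-2)² + (0)²) = √4 = 2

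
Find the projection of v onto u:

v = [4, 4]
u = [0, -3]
proj_u(v) = [0, 4]

v·u = (4)(0) + (4)(-3) = -12
u·u = (0)² + (-3)² = 9
proj_u(v) = (v·u / u·u) × u = (-12/9) × u = (-4/3) × u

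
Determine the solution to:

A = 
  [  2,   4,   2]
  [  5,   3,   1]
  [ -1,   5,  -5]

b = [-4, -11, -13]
x = [-2, -1, 2]

Row reduce the augmented matrix [A|b]:
R2 → R2 - (5/2)·R1
R3 → R3 + (1/2)·R1
R3 → R3 + (1)·R2
REF = 
  [  2,   4,   2,  -4]
  [  0,  -7,  -4,  -1]
  [  0,   0,  -8, -16]

Back-substitution:
x₃ = (-16) / (-8) = 2
x₂ = (-1 - (-4)(2)) / (-7) = -1
x₁ = (-4 - (4)(-1) - (2)(2)) / 2 = -2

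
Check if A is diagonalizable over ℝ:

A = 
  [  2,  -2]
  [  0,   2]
No

tr(A) = 4, det(A) = 4
Characteristic polynomial: λ² - tr(A)λ + det(A) = λ² - 4λ + 4
λ² - 4λ + 4 = (λ - 2)²
Eigenvalues: 2, 2
λ=2: alg. mult. = 2, geom. mult. = 2 - rank(A - (2)I) = 2 - 1 = 1
Sum of geometric multiplicities = 1 < n = 2, so there aren't enough independent eigenvectors.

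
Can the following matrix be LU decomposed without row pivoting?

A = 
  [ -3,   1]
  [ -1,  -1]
Yes.
A[1,1] = -3 ≠ 0, so Gaussian elimination proceeds without a row swap: multiplier ℓ₂₁ = (-1)/(-3) = 1/3, and U[2,2] = -1 - (1/3)(1) = -4/3.
L = 
  [  1,   0]
  [1/3,   1]
U = 
  [  -3,    1]
  [   0, -4/3]
Check row 2 of LU: [(1/3)(-3), (1/3)(1) + (-4/3)] = [-1, -1] = row 2 of A ✓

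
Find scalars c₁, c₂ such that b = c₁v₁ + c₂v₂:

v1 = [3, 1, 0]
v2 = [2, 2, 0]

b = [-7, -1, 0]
c1 = -3, c2 = 1

b = -3·v1 + 1·v2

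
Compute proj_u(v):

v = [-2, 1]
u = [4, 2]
v·u = (-2)(4) + (1)(2) = -6
u·u = (4)² + (2)² = 20
proj_u(v) = (v·u / u·u) × u = (-6/20) × u = (-3/10) × u

proj_u(v) = [-6/5, -3/5]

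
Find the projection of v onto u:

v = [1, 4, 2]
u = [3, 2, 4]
proj_u(v) = [57/29, 38/29, 76/29]

v·u = (1)(3) + (4)(2) + (2)(4) = 19
u·u = (3)² + (2)² + (4)² = 29
proj_u(v) = (v·u / u·u) × u = (19/29) × u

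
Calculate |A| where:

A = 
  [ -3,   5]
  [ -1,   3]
For a 2×2 matrix, det = ad - bc = (-3)(3) - (5)(-1) = -4

det(A) = -4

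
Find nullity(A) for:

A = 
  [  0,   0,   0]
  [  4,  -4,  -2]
nullity(A) = 2

Row reduce:
Swap R1 ↔ R2
REF = 
  [  4,  -4,  -2]
  [  0,   0,   0]
Pivot columns: 1 → 1 pivot.
rank(A) = 1, so nullity(A) = 3 - 1 = 2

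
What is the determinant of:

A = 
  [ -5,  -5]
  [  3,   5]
-10

For a 2×2 matrix, det = ad - bc = (-5)(5) - (-5)(3) = -10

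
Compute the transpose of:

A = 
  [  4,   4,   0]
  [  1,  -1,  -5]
Aᵀ = 
  [  4,   1]
  [  4,  -1]
  [  0,  -5]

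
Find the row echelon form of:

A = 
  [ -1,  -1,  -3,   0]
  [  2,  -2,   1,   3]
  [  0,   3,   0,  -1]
Row operations:
R2 → R2 + (2)·R1
R3 → R3 + (3/4)·R2

Resulting echelon form:
REF = 
  [   -1,    -1,    -3,     0]
  [    0,    -4,    -5,     3]
  [    0,     0, -15/4,   5/4]

Rank = 3 (number of non-zero pivot rows).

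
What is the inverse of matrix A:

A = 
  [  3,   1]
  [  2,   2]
det(A) = (3)(2) - (1)(2) = 4
For a 2×2 matrix, A⁻¹ = (1/det(A)) · [[d, -b], [-c, a]]
    = (1/4) · [[2, -1], [-2, 3]]

A⁻¹ = 
  [ 1/2, -1/4]
  [-1/2,  3/4]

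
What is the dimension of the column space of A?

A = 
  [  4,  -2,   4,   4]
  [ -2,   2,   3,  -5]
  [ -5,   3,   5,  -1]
Row reduce:
R2 → R2 + (1/2)·R1
R3 → R3 + (5/4)·R1
R3 → R3 - (1/2)·R2
REF = 
  [   4,   -2,    4,    4]
  [   0,    1,    5,   -3]
  [   0,    0, 15/2, 11/2]
Pivot columns: 1, 2, 3 → 3 pivots.
dim(Col(A)) = number of pivot columns = 3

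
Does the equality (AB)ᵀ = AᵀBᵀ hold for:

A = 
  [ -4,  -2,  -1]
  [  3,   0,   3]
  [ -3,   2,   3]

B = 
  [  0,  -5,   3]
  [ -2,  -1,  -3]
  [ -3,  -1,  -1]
No

(AB)ᵀ = 
  [  7,  -9, -13]
  [ 23, -18,  10]
  [ -5,   6, -18]

AᵀBᵀ = 
  [-24,  14,  12]
  [  6,  -2,   4]
  [ -6, -10,  -3]

The two matrices differ, so (AB)ᵀ ≠ AᵀBᵀ in general. The correct identity is (AB)ᵀ = BᵀAᵀ.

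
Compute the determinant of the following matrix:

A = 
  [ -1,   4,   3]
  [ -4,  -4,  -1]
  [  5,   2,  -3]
-46

Cofactor expansion along row 1:
det(A) = (-1)·((-4)(-3) - (-1)(2)) - (4)·((-4)(-3) - (-1)(5)) + (3)·((-4)(2) - (-4)(5))
  = (-1)(14) - (4)(17) + (3)(12)
  = -46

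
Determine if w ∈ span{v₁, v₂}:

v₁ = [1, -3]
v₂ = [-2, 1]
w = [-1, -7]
Yes

Form the augmented matrix and row-reduce:
[v₁|v₂|w] = 
  [  1,  -2,  -1]
  [ -3,   1,  -7]
R2 → R2 + (3)·R1
REF = 
  [  1,  -2,  -1]
  [  0,  -5, -10]

No row of the form [0 0 | nonzero], so the system is consistent. Back-substitution gives c₁ = 3, c₂ = 2: w = (3)·v₁ + (2)·v₂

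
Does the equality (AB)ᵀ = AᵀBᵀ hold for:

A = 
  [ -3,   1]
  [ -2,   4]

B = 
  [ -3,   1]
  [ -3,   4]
No

(AB)ᵀ = 
  [  6,  -6]
  [  1,  14]

AᵀBᵀ = 
  [  7,   1]
  [  1,  13]

The two matrices differ, so (AB)ᵀ ≠ AᵀBᵀ in general. The correct identity is (AB)ᵀ = BᵀAᵀ.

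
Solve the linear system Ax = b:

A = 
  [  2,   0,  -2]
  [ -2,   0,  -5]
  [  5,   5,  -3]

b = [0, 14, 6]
x = [-2, 2, -2]

Row reduce the augmented matrix [A|b]:
R2 → R2 + (1)·R1
R3 → R3 - (5/2)·R1
Swap R2 ↔ R3
REF = 
  [  2,   0,  -2,   0]
  [  0,   5,   2,   6]
  [  0,   0,  -7,  14]

Back-substitution:
x₃ = 14 / (-7) = -2
x₂ = (6 - (2)(-2)) / 5 = 2
x₁ = (0 - (0)(2) - (-2)(-2)) / 2 = -2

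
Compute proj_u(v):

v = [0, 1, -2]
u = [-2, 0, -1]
proj_u(v) = [-4/5, 0, -2/5]

v·u = (0)(-2) + (1)(0) + (-2)(-1) = 2
u·u = (-2)² + (0)² + (-1)² = 5
proj_u(v) = (v·u / u·u) × u = (2/5) × u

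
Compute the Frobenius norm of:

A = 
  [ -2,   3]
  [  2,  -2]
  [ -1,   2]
||A||_F = 5.099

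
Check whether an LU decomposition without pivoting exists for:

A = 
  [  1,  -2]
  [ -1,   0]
Yes.
A[1,1] = 1 ≠ 0, so Gaussian elimination proceeds without a row swap: multiplier ℓ₂₁ = (-1)/(1) = -1, and U[2,2] = 0 - (-1)(-2) = -2.
L = 
  [  1,   0]
  [ -1,   1]
U = 
  [  1,  -2]
  [  0,  -2]
Check row 2 of LU: [(-1)(1), (-1)(-2) + (-2)] = [-1, 0] = row 2 of A ✓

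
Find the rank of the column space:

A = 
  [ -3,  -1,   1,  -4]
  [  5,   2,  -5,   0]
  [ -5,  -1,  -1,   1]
Row reduce:
R2 → R2 + (5/3)·R1
R3 → R3 - (5/3)·R1
R3 → R3 - (2)·R2
REF = 
  [   -3,    -1,     1,    -4]
  [    0,   1/3, -10/3, -20/3]
  [    0,     0,     4,    21]
Pivot columns: 1, 2, 3 → 3 pivots.
dim(Col(A)) = number of pivot columns = 3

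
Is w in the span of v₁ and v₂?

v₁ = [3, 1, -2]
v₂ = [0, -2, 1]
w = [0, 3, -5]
No

Form the augmented matrix and row-reduce:
[v₁|v₂|w] = 
  [  3,   0,   0]
  [  1,  -2,   3]
  [ -2,   1,  -5]
R2 → R2 - (1/3)·R1
R3 → R3 + (2/3)·R1
R3 → R3 + (1/2)·R2
REF = 
  [   3,    0,    0]
  [   0,   -2,    3]
  [   0,    0, -7/2]

Row 3 reads [0 0 | -7/2], i.e. 0 = -7/2, so the system is inconsistent and w ∉ span{v₁, v₂}.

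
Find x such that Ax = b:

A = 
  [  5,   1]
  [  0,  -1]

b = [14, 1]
x = [3, -1]

Row reduce the augmented matrix [A|b]:
(already in echelon form)
REF = 
  [  5,   1,  14]
  [  0,  -1,   1]

Back-substitution:
x₂ = 1 / (-1) = -1
x₁ = (14 - (1)(-1)) / 5 = 3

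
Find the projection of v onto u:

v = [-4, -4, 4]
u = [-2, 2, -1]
v·u = (-4)(-2) + (-4)(2) + (4)(-1) = -4
u·u = (-2)² + (2)² + (-1)² = 9
proj_u(v) = (v·u / u·u) × u = (-4/9) × u

proj_u(v) = [8/9, -8/9, 4/9]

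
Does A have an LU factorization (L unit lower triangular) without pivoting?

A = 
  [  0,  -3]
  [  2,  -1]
No.
A[1,1] = 0 but A[2,1] = 2 ≠ 0. Any LU with L unit lower triangular has (LU)[1,1] = U[1,1] and (LU)[2,1] = L[2,1]·U[1,1]; matching A forces U[1,1] = 0, which then forces (LU)[2,1] = 0 ≠ 2. A row swap (pivoting) is required.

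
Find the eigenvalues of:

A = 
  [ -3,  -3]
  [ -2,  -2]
λ = 0, -5

tr(A) = -5, det(A) = 0
Characteristic polynomial: λ² - tr(A)λ + det(A) = λ² + 5λ
λ² + 5λ = λ(λ + 5)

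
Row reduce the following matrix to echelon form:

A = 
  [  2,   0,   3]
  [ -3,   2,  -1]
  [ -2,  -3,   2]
Row operations:
R2 → R2 + (3/2)·R1
R3 → R3 + (1)·R1
R3 → R3 + (3/2)·R2

Resulting echelon form:
REF = 
  [   2,    0,    3]
  [   0,    2,  7/2]
  [   0,    0, 41/4]

Rank = 3 (number of non-zero pivot rows).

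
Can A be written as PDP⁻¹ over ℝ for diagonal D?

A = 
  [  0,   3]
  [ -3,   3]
No

tr(A) = 3, det(A) = 9
Characteristic polynomial: λ² - tr(A)λ + det(A) = λ² - 3λ + 9
λ² - 3λ + 9 = 0  ⇒  λ = (3 ± √((-3)² - 4·(9)))/2 = (3 ± √(-27))/2
  = (3 + 3i√3)/2,  (3 - 3i√3)/2
Eigenvalues: (3 + 3i√3)/2, (3 - 3i√3)/2  (≈ 1.5 + 2.598i, 1.5 - 2.598i)
Has complex eigenvalues (not diagonalizable over ℝ).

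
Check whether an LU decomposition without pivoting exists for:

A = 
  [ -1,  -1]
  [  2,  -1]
Yes.
A[1,1] = -1 ≠ 0, so Gaussian elimination proceeds without a row swap: multiplier ℓ₂₁ = (2)/(-1) = -2, and U[2,2] = -1 - (-2)(-1) = -3.
L = 
  [  1,   0]
  [ -2,   1]
U = 
  [ -1,  -1]
  [  0,  -3]
Check row 2 of LU: [(-2)(-1), (-2)(-1) + (-3)] = [2, -1] = row 2 of A ✓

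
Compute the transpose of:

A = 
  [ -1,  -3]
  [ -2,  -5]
Aᵀ = 
  [ -1,  -2]
  [ -3,  -5]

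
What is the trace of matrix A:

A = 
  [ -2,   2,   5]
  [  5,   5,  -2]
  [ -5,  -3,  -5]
-2

tr(A) = -2 + 5 + -5 = -2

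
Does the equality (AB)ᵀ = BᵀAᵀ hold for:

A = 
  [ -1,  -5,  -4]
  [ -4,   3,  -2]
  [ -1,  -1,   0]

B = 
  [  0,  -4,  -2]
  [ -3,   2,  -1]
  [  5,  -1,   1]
Yes

(AB)ᵀ = 
  [ -5, -19,   3]
  [ -2,  24,   2]
  [  3,   3,   3]

BᵀAᵀ = 
  [ -5, -19,   3]
  [ -2,  24,   2]
  [  3,   3,   3]

Both sides are equal — this is the standard identity (AB)ᵀ = BᵀAᵀ, which holds for all A, B.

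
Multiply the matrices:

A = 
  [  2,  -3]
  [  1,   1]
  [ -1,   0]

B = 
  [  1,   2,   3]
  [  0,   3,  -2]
AB = 
  [  2,  -5,  12]
  [  1,   5,   1]
  [ -1,  -2,  -3]

A is 3×2 and B is 2×3, so AB is 3×3. Each entry is (row of A)·(column of B):
AB[1,1] = (2)(1) + (-3)(0) = 2
AB[1,2] = (2)(2) + (-3)(3) = -5
AB[1,3] = (2)(3) + (-3)(-2) = 12
AB[2,1] = (1)(1) + (1)(0) = 1
AB[2,2] = (1)(2) + (1)(3) = 5
AB[2,3] = (1)(3) + (1)(-2) = 1
AB[3,1] = (-1)(1) + (0)(0) = -1
AB[3,2] = (-1)(2) + (0)(3) = -2
AB[3,3] = (-1)(3) + (0)(-2) = -3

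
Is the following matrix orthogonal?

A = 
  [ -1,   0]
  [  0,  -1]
Yes

AᵀA = 
  [  1,   0]
  [  0,   1]
= I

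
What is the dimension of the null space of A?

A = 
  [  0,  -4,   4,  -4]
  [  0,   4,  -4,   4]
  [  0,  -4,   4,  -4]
nullity(A) = 3

Row reduce:
R2 → R2 + (1)·R1
R3 → R3 - (1)·R1
REF = 
  [  0,  -4,   4,  -4]
  [  0,   0,   0,   0]
  [  0,   0,   0,   0]
Pivot columns: 2 → 1 pivot.
rank(A) = 1, so nullity(A) = 4 - 1 = 3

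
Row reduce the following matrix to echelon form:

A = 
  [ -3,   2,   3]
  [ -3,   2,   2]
Row operations:
R2 → R2 - (1)·R1

Resulting echelon form:
REF = 
  [ -3,   2,   3]
  [  0,   0,  -1]

Rank = 2 (number of non-zero pivot rows).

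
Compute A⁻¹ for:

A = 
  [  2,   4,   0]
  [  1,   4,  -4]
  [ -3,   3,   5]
det(A) = (2)·((4)(5) - (-4)(3)) - (4)·((1)(5) - (-4)(-3)) + (0)·((1)(3) - (4)(-3))
  = (2)(32) - (4)(-7) + (0)(15)
  = 92
det(A) = 92 ≠ 0, so A is invertible.

Cofactors Cᵢⱼ = (-1)ⁱ⁺ʲ·Mᵢⱼ:
C = 
  [ 32,   7,  15]
  [-20,  10, -18]
  [-16,   8,   4]

adj(A) = Cᵀ:
adj(A) = 
  [ 32, -20, -16]
  [  7,  10,   8]
  [ 15, -18,   4]

A⁻¹ = (1/92) · adj(A):
A⁻¹ = 
  [ 8/23, -5/23, -4/23]
  [ 7/92,  5/46,  2/23]
  [15/92, -9/46,  1/23]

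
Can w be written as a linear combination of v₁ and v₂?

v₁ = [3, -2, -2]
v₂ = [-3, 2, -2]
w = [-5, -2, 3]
No

Form the augmented matrix and row-reduce:
[v₁|v₂|w] = 
  [  3,  -3,  -5]
  [ -2,   2,  -2]
  [ -2,  -2,   3]
R2 → R2 + (2/3)·R1
R3 → R3 + (2/3)·R1
Swap R2 ↔ R3
REF = 
  [    3,    -3,    -5]
  [    0,    -4,  -1/3]
  [    0,     0, -16/3]

Row 3 reads [0 0 | -16/3], i.e. 0 = -16/3, so the system is inconsistent and w ∉ span{v₁, v₂}.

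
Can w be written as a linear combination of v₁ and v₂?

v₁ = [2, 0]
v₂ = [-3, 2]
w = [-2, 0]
Yes

Form the augmented matrix and row-reduce:
[v₁|v₂|w] = 
  [  2,  -3,  -2]
  [  0,   2,   0]
(already in echelon form — no row operations needed)

No row of the form [0 0 | nonzero], so the system is consistent. Back-substitution gives c₁ = -1, c₂ = 0: w = (-1)·v₁ + (0)·v₂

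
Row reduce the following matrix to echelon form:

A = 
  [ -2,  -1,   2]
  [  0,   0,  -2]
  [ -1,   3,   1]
Row operations:
R3 → R3 - (1/2)·R1
Swap R2 ↔ R3

Resulting echelon form:
REF = 
  [ -2,  -1,   2]
  [  0, 7/2,   0]
  [  0,   0,  -2]

Rank = 3 (number of non-zero pivot rows).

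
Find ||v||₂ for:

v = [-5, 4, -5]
8.124

||v||₂ = √((-5)² + (4)² + (-5)²) = √66 = 8.124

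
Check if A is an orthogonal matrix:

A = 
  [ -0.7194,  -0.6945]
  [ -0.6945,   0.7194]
Yes

AᵀA = 
  [  0.9999,   0]
  [  0,   0.9999]
≈ I (equal to I up to the 4-dp rounding of the entries)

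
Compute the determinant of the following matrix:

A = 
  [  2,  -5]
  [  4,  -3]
14

For a 2×2 matrix, det = ad - bc = (2)(-3) - (-5)(4) = 14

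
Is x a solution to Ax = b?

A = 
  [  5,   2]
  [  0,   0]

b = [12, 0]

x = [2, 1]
Yes

Ax = [12, 0] = b ✓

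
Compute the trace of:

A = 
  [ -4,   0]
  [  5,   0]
-4

tr(A) = -4 + 0 = -4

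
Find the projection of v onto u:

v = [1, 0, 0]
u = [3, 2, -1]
proj_u(v) = [9/14, 3/7, -3/14]

v·u = (1)(3) + (0)(2) + (0)(-1) = 3
u·u = (3)² + (2)² + (-1)² = 14
proj_u(v) = (v·u / u·u) × u = (3/14) × u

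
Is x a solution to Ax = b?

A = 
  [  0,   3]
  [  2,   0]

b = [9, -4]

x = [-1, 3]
No

Ax = [9, -2] ≠ b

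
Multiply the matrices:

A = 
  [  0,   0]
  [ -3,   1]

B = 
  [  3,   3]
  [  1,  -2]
A is 2×2 and B is 2×2, so AB is 2×2. Each entry is (row of A)·(column of B):
AB[1,1] = (0)(3) + (0)(1) = 0
AB[1,2] = (0)(3) + (0)(-2) = 0
AB[2,1] = (-3)(3) + (1)(1) = -8
AB[2,2] = (-3)(3) + (1)(-2) = -11

AB = 
  [  0,   0]
  [ -8, -11]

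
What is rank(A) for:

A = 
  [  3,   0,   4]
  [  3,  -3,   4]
rank(A) = 2

Row reduce:
R2 → R2 - (1)·R1
REF = 
  [  3,   0,   4]
  [  0,  -3,   0]
Pivot columns: 1, 2 → 2 pivots.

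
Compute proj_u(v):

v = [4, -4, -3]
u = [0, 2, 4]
proj_u(v) = [0, -2, -4]

v·u = (4)(0) + (-4)(2) + (-3)(4) = -20
u·u = (0)² + (2)² + (4)² = 20
proj_u(v) = (v·u / u·u) × u = (-20/20) × u = (-1) × u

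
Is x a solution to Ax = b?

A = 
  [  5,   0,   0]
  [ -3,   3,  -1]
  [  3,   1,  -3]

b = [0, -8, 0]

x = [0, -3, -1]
Yes

Ax = [0, -8, 0] = b ✓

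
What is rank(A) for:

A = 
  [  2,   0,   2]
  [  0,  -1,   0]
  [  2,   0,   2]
Row reduce:
R3 → R3 - (1)·R1
REF = 
  [  2,   0,   2]
  [  0,  -1,   0]
  [  0,   0,   0]
Pivot columns: 1, 2 → 2 pivots.

rank(A) = 2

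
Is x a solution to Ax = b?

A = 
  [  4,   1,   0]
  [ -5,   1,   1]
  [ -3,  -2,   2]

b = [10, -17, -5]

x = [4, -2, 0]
No

Ax = [14, -22, -8] ≠ b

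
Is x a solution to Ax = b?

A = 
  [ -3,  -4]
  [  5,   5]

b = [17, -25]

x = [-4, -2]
No

Ax = [20, -30] ≠ b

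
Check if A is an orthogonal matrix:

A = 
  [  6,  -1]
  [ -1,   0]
No

AᵀA = 
  [ 37,  -6]
  [ -6,   1]
≠ I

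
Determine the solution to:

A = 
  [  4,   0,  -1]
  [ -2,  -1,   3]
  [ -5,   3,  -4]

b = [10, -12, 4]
Row reduce the augmented matrix [A|b]:
R2 → R2 + (1/2)·R1
R3 → R3 + (5/4)·R1
R3 → R3 + (3)·R2
REF = 
  [   4,    0,   -1,   10]
  [   0,   -1,  5/2,   -7]
  [   0,    0,  9/4, -9/2]

Back-substitution:
x₃ = (-9/2) / (9/4) = -2
x₂ = (-7 - (5/2)(-2)) / (-1) = 2
x₁ = (10 - (0)(2) - (-1)(-2)) / 4 = 2

x = [2, 2, -2]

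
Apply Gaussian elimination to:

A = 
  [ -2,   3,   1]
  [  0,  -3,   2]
Row operations:
No row operations needed (already in echelon form).

Resulting echelon form:
REF = 
  [ -2,   3,   1]
  [  0,  -3,   2]

Rank = 2 (number of non-zero pivot rows).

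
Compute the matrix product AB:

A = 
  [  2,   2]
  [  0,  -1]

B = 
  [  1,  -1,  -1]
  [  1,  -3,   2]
AB = 
  [  4,  -8,   2]
  [ -1,   3,  -2]

A is 2×2 and B is 2×3, so AB is 2×3. Each entry is (row of A)·(column of B):
AB[1,1] = (2)(1) + (2)(1) = 4
AB[1,2] = (2)(-1) + (2)(-3) = -8
AB[1,3] = (2)(-1) + (2)(2) = 2
AB[2,1] = (0)(1) + (-1)(1) = -1
AB[2,2] = (0)(-1) + (-1)(-3) = 3
AB[2,3] = (0)(-1) + (-1)(2) = -2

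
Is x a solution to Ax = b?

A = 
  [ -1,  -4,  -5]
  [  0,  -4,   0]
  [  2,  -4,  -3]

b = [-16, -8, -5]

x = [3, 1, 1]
No

Ax = [-12, -4, -1] ≠ b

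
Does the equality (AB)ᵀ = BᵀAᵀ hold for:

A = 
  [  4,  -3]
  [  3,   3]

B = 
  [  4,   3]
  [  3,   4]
Yes

(AB)ᵀ = 
  [  7,  21]
  [  0,  21]

BᵀAᵀ = 
  [  7,  21]
  [  0,  21]

Both sides are equal — this is the standard identity (AB)ᵀ = BᵀAᵀ, which holds for all A, B.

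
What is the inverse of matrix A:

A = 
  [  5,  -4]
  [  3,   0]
det(A) = (5)(0) - (-4)(3) = 12
For a 2×2 matrix, A⁻¹ = (1/det(A)) · [[d, -b], [-c, a]]
    = (1/12) · [[0, 4], [-3, 5]]

A⁻¹ = 
  [   0,  1/3]
  [-1/4, 5/12]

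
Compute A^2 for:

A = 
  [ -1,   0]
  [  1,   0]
A² = A·A:
A²[1,1] = (-1)(-1) + (0)(1) = 1
A²[1,2] = (-1)(0) + (0)(0) = 0
A²[2,1] = (1)(-1) + (0)(1) = -1
A²[2,2] = (1)(0) + (0)(0) = 0
A² = 
  [  1,   0]
  [ -1,   0]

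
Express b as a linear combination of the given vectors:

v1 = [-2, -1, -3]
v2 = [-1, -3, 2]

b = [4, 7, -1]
c1 = -1, c2 = -2

b = -1·v1 + -2·v2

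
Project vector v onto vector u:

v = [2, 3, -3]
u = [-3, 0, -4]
v·u = (2)(-3) + (3)(0) + (-3)(-4) = 6
u·u = (-3)² + (0)² + (-4)² = 25
proj_u(v) = (v·u / u·u) × u = (6/25) × u

proj_u(v) = [-18/25, 0, -24/25]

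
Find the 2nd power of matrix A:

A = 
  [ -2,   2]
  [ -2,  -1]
A² = A·A:
A²[1,1] = (-2)(-2) + (2)(-2) = 0
A²[1,2] = (-2)(2) + (2)(-1) = -6
A²[2,1] = (-2)(-2) + (-1)(-2) = 6
A²[2,2] = (-2)(2) + (-1)(-1) = -3
A² = 
  [  0,  -6]
  [  6,  -3]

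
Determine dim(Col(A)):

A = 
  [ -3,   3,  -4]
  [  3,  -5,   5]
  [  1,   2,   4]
dim(Col(A)) = 3

Row reduce:
R2 → R2 + (1)·R1
R3 → R3 + (1/3)·R1
R3 → R3 + (3/2)·R2
REF = 
  [  -3,    3,   -4]
  [   0,   -2,    1]
  [   0,    0, 25/6]
Pivot columns: 1, 2, 3 → 3 pivots.
dim(Col(A)) = number of pivot columns = 3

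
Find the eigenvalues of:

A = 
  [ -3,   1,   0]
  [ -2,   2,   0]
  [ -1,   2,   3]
λ = 3, (-1 + √17)/2, (-1 - √17)/2  (≈ 3, 1.562, -2.562)

Characteristic polynomial: det(λI - A) = λ³ - 2λ² - 7λ + 12
Testing integer divisors of the constant term: p(3) = 0, so (λ - 3) is a factor:
p(λ) = (λ - 3)(λ² + λ - 4)
λ² + λ - 4 = 0  ⇒  λ = (-1 ± √((1)² - 4·(-4)))/2 = (-1 ± √(17))/2
  = (-1 + √17)/2,  (-1 - √17)/2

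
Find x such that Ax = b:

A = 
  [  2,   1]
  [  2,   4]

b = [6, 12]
Row reduce the augmented matrix [A|b]:
R2 → R2 - (1)·R1
REF = 
  [  2,   1,   6]
  [  0,   3,   6]

Back-substitution:
x₂ = 6 / 3 = 2
x₁ = (6 - (1)(2)) / 2 = 2

x = [2, 2]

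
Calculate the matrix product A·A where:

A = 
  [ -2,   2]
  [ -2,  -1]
A² = A·A:
A²[1,1] = (-2)(-2) + (2)(-2) = 0
A²[1,2] = (-2)(2) + (2)(-1) = -6
A²[2,1] = (-2)(-2) + (-1)(-2) = 6
A²[2,2] = (-2)(2) + (-1)(-1) = -3
A² = 
  [  0,  -6]
  [  6,  -3]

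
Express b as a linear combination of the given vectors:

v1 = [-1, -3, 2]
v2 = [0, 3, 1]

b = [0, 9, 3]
c1 = 0, c2 = 3

b = 0·v1 + 3·v2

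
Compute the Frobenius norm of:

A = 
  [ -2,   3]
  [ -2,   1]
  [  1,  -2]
||A||_F = 4.796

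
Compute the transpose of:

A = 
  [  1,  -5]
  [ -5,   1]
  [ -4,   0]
Aᵀ = 
  [  1,  -5,  -4]
  [ -5,   1,   0]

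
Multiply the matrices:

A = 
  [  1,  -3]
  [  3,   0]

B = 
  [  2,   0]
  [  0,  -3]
A is 2×2 and B is 2×2, so AB is 2×2. Each entry is (row of A)·(column of B):
AB[1,1] = (1)(2) + (-3)(0) = 2
AB[1,2] = (1)(0) + (-3)(-3) = 9
AB[2,1] = (3)(2) + (0)(0) = 6
AB[2,2] = (3)(0) + (0)(-3) = 0

AB = 
  [  2,   9]
  [  6,   0]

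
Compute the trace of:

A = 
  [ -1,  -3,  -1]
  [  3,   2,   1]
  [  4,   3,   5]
6

tr(A) = -1 + 2 + 5 = 6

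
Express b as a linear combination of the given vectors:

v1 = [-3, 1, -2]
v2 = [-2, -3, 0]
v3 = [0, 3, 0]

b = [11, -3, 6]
c1 = -3, c2 = -1, c3 = -1

b = -3·v1 + -1·v2 + -1·v3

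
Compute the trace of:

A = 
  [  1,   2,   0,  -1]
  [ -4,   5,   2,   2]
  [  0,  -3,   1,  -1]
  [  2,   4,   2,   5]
12

tr(A) = 1 + 5 + 1 + 5 = 12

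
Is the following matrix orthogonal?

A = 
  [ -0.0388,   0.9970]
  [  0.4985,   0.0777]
No

AᵀA = 
  [  0.2500,   0]
  [  0,   1]
≠ I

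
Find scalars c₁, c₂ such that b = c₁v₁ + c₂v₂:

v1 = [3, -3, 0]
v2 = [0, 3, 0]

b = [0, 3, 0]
c1 = 0, c2 = 1

b = 0·v1 + 1·v2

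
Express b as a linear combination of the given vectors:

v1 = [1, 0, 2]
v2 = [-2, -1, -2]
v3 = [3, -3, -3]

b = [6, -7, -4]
c1 = 2, c2 = 1, c3 = 2

b = 2·v1 + 1·v2 + 2·v3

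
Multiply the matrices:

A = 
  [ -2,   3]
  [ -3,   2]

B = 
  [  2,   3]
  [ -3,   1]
A is 2×2 and B is 2×2, so AB is 2×2. Each entry is (row of A)·(column of B):
AB[1,1] = (-2)(2) + (3)(-3) = -13
AB[1,2] = (-2)(3) + (3)(1) = -3
AB[2,1] = (-3)(2) + (2)(-3) = -12
AB[2,2] = (-3)(3) + (2)(1) = -7

AB = 
  [-13,  -3]
  [-12,  -7]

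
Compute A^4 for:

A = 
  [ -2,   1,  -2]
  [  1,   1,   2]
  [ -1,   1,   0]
A^4 = 
  [ 76, -33,  66]
  [-33,  25, -18]
  [ 33,  -9,  34]

A² = A·A:
A²[1,1] = (-2)(-2) + (1)(1) + (-2)(-1) = 7
A²[1,2] = (-2)(1) + (1)(1) + (-2)(1) = -3
A²[1,3] = (-2)(-2) + (1)(2) + (-2)(0) = 6
A²[2,1] = (1)(-2) + (1)(1) + (2)(-1) = -3
A²[2,2] = (1)(1) + (1)(1) + (2)(1) = 4
A²[2,3] = (1)(-2) + (1)(2) + (2)(0) = 0
A²[3,1] = (-1)(-2) + (1)(1) + (0)(-1) = 3
A²[3,2] = (-1)(1) + (1)(1) + (0)(1) = 0
A²[3,3] = (-1)(-2) + (1)(2) + (0)(0) = 4
A² = 
  [  7,  -3,   6]
  [ -3,   4,   0]
  [  3,   0,   4]

A^3 = A^2·A:
A^3[1,1] = (7)(-2) + (-3)(1) + (6)(-1) = -23
A^3[1,2] = (7)(1) + (-3)(1) + (6)(1) = 10
A^3[1,3] = (7)(-2) + (-3)(2) + (6)(0) = -20
A^3[2,1] = (-3)(-2) + (4)(1) + (0)(-1) = 10
A^3[2,2] = (-3)(1) + (4)(1) + (0)(1) = 1
A^3[2,3] = (-3)(-2) + (4)(2) + (0)(0) = 14
A^3[3,1] = (3)(-2) + (0)(1) + (4)(-1) = -10
A^3[3,2] = (3)(1) + (0)(1) + (4)(1) = 7
A^3[3,3] = (3)(-2) + (0)(2) + (4)(0) = -6
A^3 = 
  [-23,  10, -20]
  [ 10,   1,  14]
  [-10,   7,  -6]

A^4 = A^3·A:
A^4[1,1] = (-23)(-2) + (10)(1) + (-20)(-1) = 76
A^4[1,2] = (-23)(1) + (10)(1) + (-20)(1) = -33
A^4[1,3] = (-23)(-2) + (10)(2) + (-20)(0) = 66
A^4[2,1] = (10)(-2) + (1)(1) + (14)(-1) = -33
A^4[2,2] = (10)(1) + (1)(1) + (14)(1) = 25
A^4[2,3] = (10)(-2) + (1)(2) + (14)(0) = -18
A^4[3,1] = (-10)(-2) + (7)(1) + (-6)(-1) = 33
A^4[3,2] = (-10)(1) + (7)(1) + (-6)(1) = -9
A^4[3,3] = (-10)(-2) + (7)(2) + (-6)(0) = 34
A^4 = 
  [ 76, -33,  66]
  [-33,  25, -18]
  [ 33,  -9,  34]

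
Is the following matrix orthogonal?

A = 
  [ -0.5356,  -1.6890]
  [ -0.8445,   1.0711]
No

AᵀA = 
  [  1,   0.0001]
  [  0.0001,   4]
≠ I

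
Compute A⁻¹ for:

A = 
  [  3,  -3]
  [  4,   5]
det(A) = (3)(5) - (-3)(4) = 27
For a 2×2 matrix, A⁻¹ = (1/det(A)) · [[d, -b], [-c, a]]
    = (1/27) · [[5, 3], [-4, 3]]

A⁻¹ = 
  [ 5/27,   1/9]
  [-4/27,   1/9]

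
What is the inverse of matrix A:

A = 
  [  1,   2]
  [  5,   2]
det(A) = (1)(2) - (2)(5) = -8
For a 2×2 matrix, A⁻¹ = (1/det(A)) · [[d, -b], [-c, a]]
    = (-1/8) · [[2, -2], [-5, 1]]

A⁻¹ = 
  [-1/4,  1/4]
  [ 5/8, -1/8]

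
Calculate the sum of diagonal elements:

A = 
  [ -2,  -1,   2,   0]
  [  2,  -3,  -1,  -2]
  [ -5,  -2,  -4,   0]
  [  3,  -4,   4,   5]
-4

tr(A) = -2 + -3 + -4 + 5 = -4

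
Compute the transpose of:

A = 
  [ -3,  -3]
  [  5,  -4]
Aᵀ = 
  [ -3,   5]
  [ -3,  -4]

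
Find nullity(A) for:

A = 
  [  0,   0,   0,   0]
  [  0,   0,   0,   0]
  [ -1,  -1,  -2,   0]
nullity(A) = 3

Row reduce:
Swap R1 ↔ R3
REF = 
  [ -1,  -1,  -2,   0]
  [  0,   0,   0,   0]
  [  0,   0,   0,   0]
Pivot columns: 1 → 1 pivot.
rank(A) = 1, so nullity(A) = 4 - 1 = 3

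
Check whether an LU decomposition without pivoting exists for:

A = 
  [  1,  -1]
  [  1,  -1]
Yes.
A[1,1] = 1 ≠ 0, so Gaussian elimination proceeds without a row swap: multiplier ℓ₂₁ = (1)/(1) = 1, and U[2,2] = -1 - (1)(-1) = 0.
L = 
  [  1,   0]
  [  1,   1]
U = 
  [  1,  -1]
  [  0,   0]
Check row 2 of LU: [(1)(1), (1)(-1) + 0] = [1, -1] = row 2 of A ✓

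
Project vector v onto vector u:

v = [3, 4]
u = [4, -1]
proj_u(v) = [32/17, -8/17]

v·u = (3)(4) + (4)(-1) = 8
u·u = (4)² + (-1)² = 17
proj_u(v) = (v·u / u·u) × u = (8/17) × u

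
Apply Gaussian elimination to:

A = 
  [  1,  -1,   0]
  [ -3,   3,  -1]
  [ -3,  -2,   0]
Row operations:
R2 → R2 + (3)·R1
R3 → R3 + (3)·R1
Swap R2 ↔ R3

Resulting echelon form:
REF = 
  [  1,  -1,   0]
  [  0,  -5,   0]
  [  0,   0,  -1]

Rank = 3 (number of non-zero pivot rows).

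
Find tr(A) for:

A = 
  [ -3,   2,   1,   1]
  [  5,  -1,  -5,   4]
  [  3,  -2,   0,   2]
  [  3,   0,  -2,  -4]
-8

tr(A) = -3 + -1 + 0 + -4 = -8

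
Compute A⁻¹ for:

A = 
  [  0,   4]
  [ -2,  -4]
det(A) = (0)(-4) - (4)(-2) = 8
For a 2×2 matrix, A⁻¹ = (1/det(A)) · [[d, -b], [-c, a]]
    = (1/8) · [[-4, -4], [2, 0]]

A⁻¹ = 
  [-1/2, -1/2]
  [ 1/4,    0]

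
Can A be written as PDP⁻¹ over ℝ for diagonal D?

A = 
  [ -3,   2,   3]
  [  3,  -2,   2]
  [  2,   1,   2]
Yes

Characteristic polynomial: det(λI - A) = λ³ + 3λ² - 18λ - 35
By the rational root theorem any rational root is an integer dividing 35; none of those is a root, so p(λ) has no rational roots and hence (being an irreducible cubic) no repeated roots.
Discriminant of the cubic: Δ = 30969
Δ > 0 ⇒ three distinct real eigenvalues: λ ≈ -5.172, -1.733, 3.905
Three distinct real eigenvalues, so A has 3 independent eigenvectors.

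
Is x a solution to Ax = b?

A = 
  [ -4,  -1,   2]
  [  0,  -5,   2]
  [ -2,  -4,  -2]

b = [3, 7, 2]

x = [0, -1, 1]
Yes

Ax = [3, 7, 2] = b ✓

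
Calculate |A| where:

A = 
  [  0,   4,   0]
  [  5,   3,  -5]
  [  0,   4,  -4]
80

Cofactor expansion along row 1:
det(A) = (0)·((3)(-4) - (-5)(4)) - (4)·((5)(-4) - (-5)(0)) + (0)·((5)(4) - (3)(0))
  = (0)(8) - (4)(-20) + (0)(20)
  = 80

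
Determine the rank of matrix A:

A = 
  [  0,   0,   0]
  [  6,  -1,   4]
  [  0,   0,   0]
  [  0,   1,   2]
rank(A) = 2

Row reduce:
Swap R1 ↔ R2
Swap R2 ↔ R4
REF = 
  [  6,  -1,   4]
  [  0,   1,   2]
  [  0,   0,   0]
  [  0,   0,   0]
Pivot columns: 1, 2 → 2 pivots.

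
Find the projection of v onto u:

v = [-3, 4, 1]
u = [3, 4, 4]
proj_u(v) = [33/41, 44/41, 44/41]

v·u = (-3)(3) + (4)(4) + (1)(4) = 11
u·u = (3)² + (4)² + (4)² = 41
proj_u(v) = (v·u / u·u) × u = (11/41) × u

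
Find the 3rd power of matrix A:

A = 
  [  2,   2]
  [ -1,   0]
A^3 = 
  [  0,   4]
  [ -2,  -4]

A² = A·A:
A²[1,1] = (2)(2) + (2)(-1) = 2
A²[1,2] = (2)(2) + (2)(0) = 4
A²[2,1] = (-1)(2) + (0)(-1) = -2
A²[2,2] = (-1)(2) + (0)(0) = -2
A² = 
  [  2,   4]
  [ -2,  -2]

A^3 = A^2·A:
A^3[1,1] = (2)(2) + (4)(-1) = 0
A^3[1,2] = (2)(2) + (4)(0) = 4
A^3[2,1] = (-2)(2) + (-2)(-1) = -2
A^3[2,2] = (-2)(2) + (-2)(0) = -4
A^3 = 
  [  0,   4]
  [ -2,  -4]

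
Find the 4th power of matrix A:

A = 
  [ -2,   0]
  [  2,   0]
A^4 = 
  [ 16,   0]
  [-16,   0]

A² = A·A:
A²[1,1] = (-2)(-2) + (0)(2) = 4
A²[1,2] = (-2)(0) + (0)(0) = 0
A²[2,1] = (2)(-2) + (0)(2) = -4
A²[2,2] = (2)(0) + (0)(0) = 0
A² = 
  [  4,   0]
  [ -4,   0]

A^3 = A^2·A:
A^3[1,1] = (4)(-2) + (0)(2) = -8
A^3[1,2] = (4)(0) + (0)(0) = 0
A^3[2,1] = (-4)(-2) + (0)(2) = 8
A^3[2,2] = (-4)(0) + (0)(0) = 0
A^3 = 
  [ -8,   0]
  [  8,   0]

A^4 = A^3·A:
A^4[1,1] = (-8)(-2) + (0)(2) = 16
A^4[1,2] = (-8)(0) + (0)(0) = 0
A^4[2,1] = (8)(-2) + (0)(2) = -16
A^4[2,2] = (8)(0) + (0)(0) = 0
A^4 = 
  [ 16,   0]
  [-16,   0]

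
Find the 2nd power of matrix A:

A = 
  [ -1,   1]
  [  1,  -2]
A² = A·A:
A²[1,1] = (-1)(-1) + (1)(1) = 2
A²[1,2] = (-1)(1) + (1)(-2) = -3
A²[2,1] = (1)(-1) + (-2)(1) = -3
A²[2,2] = (1)(1) + (-2)(-2) = 5
A² = 
  [  2,  -3]
  [ -3,   5]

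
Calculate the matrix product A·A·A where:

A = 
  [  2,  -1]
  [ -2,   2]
A^3 = 
  [ 20, -14]
  [-28,  20]

A² = A·A:
A²[1,1] = (2)(2) + (-1)(-2) = 6
A²[1,2] = (2)(-1) + (-1)(2) = -4
A²[2,1] = (-2)(2) + (2)(-2) = -8
A²[2,2] = (-2)(-1) + (2)(2) = 6
A² = 
  [  6,  -4]
  [ -8,   6]

A^3 = A^2·A:
A^3[1,1] = (6)(2) + (-4)(-2) = 20
A^3[1,2] = (6)(-1) + (-4)(2) = -14
A^3[2,1] = (-8)(2) + (6)(-2) = -28
A^3[2,2] = (-8)(-1) + (6)(2) = 20
A^3 = 
  [ 20, -14]
  [-28,  20]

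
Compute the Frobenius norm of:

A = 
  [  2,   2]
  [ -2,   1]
||A||_F = 3.606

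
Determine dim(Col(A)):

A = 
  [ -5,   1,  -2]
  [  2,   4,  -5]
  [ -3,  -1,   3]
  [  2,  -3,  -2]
dim(Col(A)) = 3

Row reduce:
R2 → R2 + (2/5)·R1
R3 → R3 - (3/5)·R1
R4 → R4 + (2/5)·R1
R3 → R3 + (4/11)·R2
R4 → R4 + (13/22)·R2
R4 → R4 + (137/46)·R3
REF = 
  [   -5,     1,    -2]
  [    0,  22/5, -29/5]
  [    0,     0, 23/11]
  [    0,     0,     0]
Pivot columns: 1, 2, 3 → 3 pivots.
dim(Col(A)) = number of pivot columns = 3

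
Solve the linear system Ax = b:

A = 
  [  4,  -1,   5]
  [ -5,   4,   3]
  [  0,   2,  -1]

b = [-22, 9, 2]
Row reduce the augmented matrix [A|b]:
R2 → R2 + (5/4)·R1
R3 → R3 - (8/11)·R2
REF = 
  [     4,     -1,      5,    -22]
  [     0,   11/4,   37/4,  -37/2]
  [     0,      0, -85/11, 170/11]

Back-substitution:
x₃ = (170/11) / (-85/11) = -2
x₂ = (-37/2 - (37/4)(-2)) / (11/4) = 0
x₁ = (-22 - (-1)(0) - (5)(-2)) / 4 = -3

x = [-3, 0, -2]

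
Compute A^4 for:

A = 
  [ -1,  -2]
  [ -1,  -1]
A² = A·A:
A²[1,1] = (-1)(-1) + (-2)(-1) = 3
A²[1,2] = (-1)(-2) + (-2)(-1) = 4
A²[2,1] = (-1)(-1) + (-1)(-1) = 2
A²[2,2] = (-1)(-2) + (-1)(-1) = 3
A² = 
  [  3,   4]
  [  2,   3]

A^3 = A^2·A:
A^3[1,1] = (3)(-1) + (4)(-1) = -7
A^3[1,2] = (3)(-2) + (4)(-1) = -10
A^3[2,1] = (2)(-1) + (3)(-1) = -5
A^3[2,2] = (2)(-2) + (3)(-1) = -7
A^3 = 
  [ -7, -10]
  [ -5,  -7]

A^4 = A^3·A:
A^4[1,1] = (-7)(-1) + (-10)(-1) = 17
A^4[1,2] = (-7)(-2) + (-10)(-1) = 24
A^4[2,1] = (-5)(-1) + (-7)(-1) = 12
A^4[2,2] = (-5)(-2) + (-7)(-1) = 17
A^4 = 
  [ 17,  24]
  [ 12,  17]

Therefore
A^4 = 
  [ 17,  24]
  [ 12,  17]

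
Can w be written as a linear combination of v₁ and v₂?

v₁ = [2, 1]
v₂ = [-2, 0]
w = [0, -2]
Yes

Form the augmented matrix and row-reduce:
[v₁|v₂|w] = 
  [  2,  -2,   0]
  [  1,   0,  -2]
R2 → R2 - (1/2)·R1
REF = 
  [  2,  -2,   0]
  [  0,   1,  -2]

No row of the form [0 0 | nonzero], so the system is consistent. Back-substitution gives c₁ = -2, c₂ = -2: w = (-2)·v₁ + (-2)·v₂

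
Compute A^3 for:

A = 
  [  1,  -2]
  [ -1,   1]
A^3 = 
  [  7, -10]
  [ -5,   7]

A² = A·A:
A²[1,1] = (1)(1) + (-2)(-1) = 3
A²[1,2] = (1)(-2) + (-2)(1) = -4
A²[2,1] = (-1)(1) + (1)(-1) = -2
A²[2,2] = (-1)(-2) + (1)(1) = 3
A² = 
  [  3,  -4]
  [ -2,   3]

A^3 = A^2·A:
A^3[1,1] = (3)(1) + (-4)(-1) = 7
A^3[1,2] = (3)(-2) + (-4)(1) = -10
A^3[2,1] = (-2)(1) + (3)(-1) = -5
A^3[2,2] = (-2)(-2) + (3)(1) = 7
A^3 = 
  [  7, -10]
  [ -5,   7]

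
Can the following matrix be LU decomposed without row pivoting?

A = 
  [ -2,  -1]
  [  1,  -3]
Yes.
A[1,1] = -2 ≠ 0, so Gaussian elimination proceeds without a row swap: multiplier ℓ₂₁ = (1)/(-2) = -1/2, and U[2,2] = -3 - (-1/2)(-1) = -7/2.
L = 
  [   1,    0]
  [-1/2,    1]
U = 
  [  -2,   -1]
  [   0, -7/2]
Check row 2 of LU: [(-1/2)(-2), (-1/2)(-1) + (-7/2)] = [1, -3] = row 2 of A ✓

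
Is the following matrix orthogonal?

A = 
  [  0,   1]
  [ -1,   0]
Yes

AᵀA = 
  [  1,   0]
  [  0,   1]
= I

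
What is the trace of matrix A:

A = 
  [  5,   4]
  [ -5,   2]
7

tr(A) = 5 + 2 = 7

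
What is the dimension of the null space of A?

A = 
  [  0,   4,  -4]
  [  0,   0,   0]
nullity(A) = 2

Row reduce:
(no row operations needed)
REF = 
  [  0,   4,  -4]
  [  0,   0,   0]
Pivot columns: 2 → 1 pivot.
rank(A) = 1, so nullity(A) = 3 - 1 = 2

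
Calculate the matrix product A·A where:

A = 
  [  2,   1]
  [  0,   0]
A² = A·A:
A²[1,1] = (2)(2) + (1)(0) = 4
A²[1,2] = (2)(1) + (1)(0) = 2
A²[2,1] = (0)(2) + (0)(0) = 0
A²[2,2] = (0)(1) + (0)(0) = 0
A² = 
  [  4,   2]
  [  0,   0]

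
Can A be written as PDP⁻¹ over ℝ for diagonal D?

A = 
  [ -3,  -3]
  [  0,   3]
Yes

tr(A) = 0, det(A) = -9
Characteristic polynomial: λ² - tr(A)λ + det(A) = λ² - 9
λ² - 9 = (λ + 3)(λ - 3)
Eigenvalues: 3, -3
λ=-3: alg. mult. = 1, geom. mult. = 2 - rank(A - (-3)I) = 2 - 1 = 1
λ=3: alg. mult. = 1, geom. mult. = 2 - rank(A - (3)I) = 2 - 1 = 1
Sum of geometric multiplicities equals n, so A has n independent eigenvectors.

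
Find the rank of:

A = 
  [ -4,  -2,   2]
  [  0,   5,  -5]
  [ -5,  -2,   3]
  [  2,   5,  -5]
Row reduce:
R3 → R3 - (5/4)·R1
R4 → R4 + (1/2)·R1
R3 → R3 - (1/10)·R2
R4 → R4 - (4/5)·R2
REF = 
  [ -4,  -2,   2]
  [  0,   5,  -5]
  [  0,   0,   1]
  [  0,   0,   0]
Pivot columns: 1, 2, 3 → 3 pivots.

rank(A) = 3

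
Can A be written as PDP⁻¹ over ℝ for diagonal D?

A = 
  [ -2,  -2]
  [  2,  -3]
No

tr(A) = -5, det(A) = 10
Characteristic polynomial: λ² - tr(A)λ + det(A) = λ² + 5λ + 10
λ² + 5λ + 10 = 0  ⇒  λ = (-5 ± √((5)² - 4·(10)))/2 = (-5 ± √(-15))/2
  = (-5 + i√15)/2,  (-5 - i√15)/2
Eigenvalues: (-5 + i√15)/2, (-5 - i√15)/2  (≈ -2.5 + 1.936i, -2.5 - 1.936i)
Has complex eigenvalues (not diagonalizable over ℝ).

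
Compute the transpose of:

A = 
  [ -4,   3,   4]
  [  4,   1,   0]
Aᵀ = 
  [ -4,   4]
  [  3,   1]
  [  4,   0]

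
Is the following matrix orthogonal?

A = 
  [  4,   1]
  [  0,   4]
No

AᵀA = 
  [ 16,   4]
  [  4,  17]
≠ I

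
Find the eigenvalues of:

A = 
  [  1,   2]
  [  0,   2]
λ = 2, 1

tr(A) = 3, det(A) = 2
Characteristic polynomial: λ² - tr(A)λ + det(A) = λ² - 3λ + 2
λ² - 3λ + 2 = (λ - 1)(λ - 2)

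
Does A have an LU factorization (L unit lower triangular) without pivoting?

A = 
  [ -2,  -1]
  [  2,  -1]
Yes.
A[1,1] = -2 ≠ 0, so Gaussian elimination proceeds without a row swap: multiplier ℓ₂₁ = (2)/(-2) = -1, and U[2,2] = -1 - (-1)(-1) = -2.
L = 
  [  1,   0]
  [ -1,   1]
U = 
  [ -2,  -1]
  [  0,  -2]
Check row 2 of LU: [(-1)(-2), (-1)(-1) + (-2)] = [2, -1] = row 2 of A ✓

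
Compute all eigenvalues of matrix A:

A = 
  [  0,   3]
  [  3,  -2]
λ = -1 + √10, -1 - √10  (≈ 2.162, -4.162)

tr(A) = -2, det(A) = -9
Characteristic polynomial: λ² - tr(A)λ + det(A) = λ² + 2λ - 9
λ² + 2λ - 9 = 0  ⇒  λ = (-2 ± √((2)² - 4·(-9)))/2 = (-2 ± √(40))/2
  = -1 + √10,  -1 - √10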